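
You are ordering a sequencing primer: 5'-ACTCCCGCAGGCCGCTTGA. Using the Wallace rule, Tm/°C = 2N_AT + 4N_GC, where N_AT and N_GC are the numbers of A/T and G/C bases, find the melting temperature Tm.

64°C

Counting bases: T=3, A=3, G=5, C=8
A+T = 6, G+C = 13
Tm = 4·13 + 2·6 = 52 + 12 = 64°C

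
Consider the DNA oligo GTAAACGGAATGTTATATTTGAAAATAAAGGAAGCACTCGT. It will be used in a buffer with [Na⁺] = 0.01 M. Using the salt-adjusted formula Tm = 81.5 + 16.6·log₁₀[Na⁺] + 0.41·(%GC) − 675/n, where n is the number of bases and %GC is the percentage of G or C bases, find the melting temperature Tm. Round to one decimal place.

Length n = 41. Scanning the sequence gives A=17, C=4, T=11, G=9.
G+C = 13, so %GC = 13/41 × 100 = 31.707%
Salt term: 16.6 × (-2) = -33.2
GC term: 0.41 × 31.707 = 13; length term: −675/41 = −16.463
Tm = 81.5 + (-33.2) + 13 − 16.463 = 44.837 → 44.8°C

44.8°C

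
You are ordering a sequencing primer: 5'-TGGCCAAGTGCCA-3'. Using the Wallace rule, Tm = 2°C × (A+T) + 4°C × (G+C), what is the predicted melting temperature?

42°C

C=4, G=4, T=2, A=3
AT pairs contribute 5, GC pairs contribute 8.
Tm = 2×5 + 4×8 = 42°C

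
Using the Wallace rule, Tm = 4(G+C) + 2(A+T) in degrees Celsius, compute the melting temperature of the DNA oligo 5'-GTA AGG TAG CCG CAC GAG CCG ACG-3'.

T=2, C=7, G=9, A=6
So N_AT = 8 and N_GC = 16.
Tm = 2(8) + 4(16) = 16 + 64 = 80°C

80°C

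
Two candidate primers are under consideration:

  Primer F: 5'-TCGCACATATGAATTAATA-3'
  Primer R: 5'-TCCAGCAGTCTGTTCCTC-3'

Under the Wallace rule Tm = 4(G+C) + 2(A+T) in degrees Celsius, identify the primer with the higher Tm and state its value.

Primer F: A+T=14, G+C=5 → Tm = 2(14)+4(5) = 48°C
Primer R: A+T=8, G+C=10 → Tm = 2(8)+4(10) = 56°C
48°C vs 56°C → primer R is higher.

Primer R, 56°C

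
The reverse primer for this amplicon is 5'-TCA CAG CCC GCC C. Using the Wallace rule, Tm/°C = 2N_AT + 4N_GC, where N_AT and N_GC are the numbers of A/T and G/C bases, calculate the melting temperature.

A=2, G=2, T=1, C=8
So N_AT = 3 and N_GC = 10.
Tm = 2×3 + 4×10 = 46°C

46°C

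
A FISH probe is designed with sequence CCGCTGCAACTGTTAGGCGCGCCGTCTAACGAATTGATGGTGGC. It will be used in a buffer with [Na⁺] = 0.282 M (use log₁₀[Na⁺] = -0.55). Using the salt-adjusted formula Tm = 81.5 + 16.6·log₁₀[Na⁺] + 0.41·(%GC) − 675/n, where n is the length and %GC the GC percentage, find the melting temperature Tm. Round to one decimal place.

81.3°C

Length n = 44. C=12, A=8, T=10, G=14
G+C = 26, so %GC = 26/44 × 100 = 59.091%
Salt term: 16.6 × (-0.55) = -9.13
GC term: 0.41 × 59.091 = 24.227; length term: −675/44 = −15.341
Tm = 81.5 + (-9.13) + 24.227 − 15.341 = 81.256 → 81.3°C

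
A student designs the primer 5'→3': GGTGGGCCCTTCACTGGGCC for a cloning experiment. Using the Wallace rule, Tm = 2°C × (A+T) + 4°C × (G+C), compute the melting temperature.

Counting bases: T=4, C=7, A=1, G=8
So N_AT = 5 and N_GC = 15.
Tm = 2×5 + 4×15 = 70°C

70°C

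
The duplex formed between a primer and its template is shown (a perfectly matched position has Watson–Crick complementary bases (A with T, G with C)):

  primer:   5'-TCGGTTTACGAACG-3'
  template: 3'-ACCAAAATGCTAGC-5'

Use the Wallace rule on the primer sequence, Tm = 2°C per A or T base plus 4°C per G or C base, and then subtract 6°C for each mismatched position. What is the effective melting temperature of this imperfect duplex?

Primer base counts: A=3, T=4, G=4, C=3 → A+T=7, G+C=7
Perfect-match Tm = 2(7) + 4(7) = 14 + 28 = 42°C
Mismatches (positions where the bases are not complementary): 3 (at positions 2, 4, 12)
Effective Tm = 42 − 3×6 = 42 − 18 = 24°C

24°C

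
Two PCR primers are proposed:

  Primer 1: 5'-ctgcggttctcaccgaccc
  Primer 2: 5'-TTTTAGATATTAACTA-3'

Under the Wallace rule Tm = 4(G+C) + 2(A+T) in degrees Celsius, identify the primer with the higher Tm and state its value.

Primer 1: A+T=6, G+C=13 → Tm = 2(6)+4(13) = 64°C
Primer 2: A+T=14, G+C=2 → Tm = 2(14)+4(2) = 36°C
64°C vs 36°C → primer 1 is higher.

Primer 1, 64°C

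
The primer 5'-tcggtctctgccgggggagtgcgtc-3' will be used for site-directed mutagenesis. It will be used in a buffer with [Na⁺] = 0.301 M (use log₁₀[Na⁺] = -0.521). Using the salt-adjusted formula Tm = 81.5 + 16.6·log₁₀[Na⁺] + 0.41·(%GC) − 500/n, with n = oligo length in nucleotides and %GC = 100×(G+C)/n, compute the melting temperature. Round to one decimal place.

82.4°C

Length n = 25. Base counts: G=11, C=7, A=1, T=6
G+C = 18, so %GC = 18/25 × 100 = 72%
Salt term: 16.6 × (-0.521) = -8.649
GC term: 0.41 × 72 = 29.52; length term: −500/25 = −20
Tm = 81.5 + (-8.649) + 29.52 − 20 = 82.371 → 82.4°C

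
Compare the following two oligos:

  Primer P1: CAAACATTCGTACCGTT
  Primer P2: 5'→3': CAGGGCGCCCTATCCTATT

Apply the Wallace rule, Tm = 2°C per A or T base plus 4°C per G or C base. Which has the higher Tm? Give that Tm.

Primer P1: A+T=10, G+C=7 → Tm = 2(10)+4(7) = 48°C
Primer P2: A+T=8, G+C=11 → Tm = 2(8)+4(11) = 60°C
48°C vs 60°C → primer P2 is higher.

Primer P2, 60°C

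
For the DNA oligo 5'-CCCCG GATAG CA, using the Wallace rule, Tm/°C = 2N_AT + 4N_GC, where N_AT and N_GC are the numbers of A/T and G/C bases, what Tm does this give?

40°C

Scanning the sequence gives G=3, A=3, C=5, T=1.
AT pairs contribute 4, GC pairs contribute 8.
Tm = 4·8 + 2·4 = 32 + 8 = 40°C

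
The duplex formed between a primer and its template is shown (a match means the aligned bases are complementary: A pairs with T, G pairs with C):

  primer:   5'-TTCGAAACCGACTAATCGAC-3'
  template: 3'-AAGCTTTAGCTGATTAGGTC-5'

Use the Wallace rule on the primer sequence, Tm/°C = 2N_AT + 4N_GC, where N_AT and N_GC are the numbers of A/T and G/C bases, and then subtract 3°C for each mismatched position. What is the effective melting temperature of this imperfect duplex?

49°C

Primer base counts: A=7, T=4, G=3, C=6 → A+T=11, G+C=9
Perfect-match Tm = 2(11) + 4(9) = 22 + 36 = 58°C
Mismatches (positions where the bases are not complementary): 3 (at positions 8, 18, 20)
Effective Tm = 58 − 3×3 = 58 − 9 = 49°C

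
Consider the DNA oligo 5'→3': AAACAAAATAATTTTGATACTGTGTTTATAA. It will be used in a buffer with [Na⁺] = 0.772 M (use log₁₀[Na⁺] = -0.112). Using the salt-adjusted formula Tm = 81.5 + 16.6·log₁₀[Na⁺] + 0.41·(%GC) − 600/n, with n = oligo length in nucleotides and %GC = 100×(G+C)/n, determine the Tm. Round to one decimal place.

Length n = 31. Counting bases: A=14, G=3, T=12, C=2
G+C = 5, so %GC = 5/31 × 100 = 16.129%
Salt term: 16.6 × (-0.112) = -1.859
GC term: 0.41 × 16.129 = 6.613; length term: −600/31 = −19.355
Tm = 81.5 + (-1.859) + 6.613 − 19.355 = 66.899 → 66.9°C

66.9°C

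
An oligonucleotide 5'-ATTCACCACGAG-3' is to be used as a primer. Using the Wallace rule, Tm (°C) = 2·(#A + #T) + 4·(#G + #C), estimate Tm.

A=4, C=4, G=2, T=2
A+T = 6, G+C = 6
Tm = 4·6 + 2·6 = 24 + 12 = 36°C

36°C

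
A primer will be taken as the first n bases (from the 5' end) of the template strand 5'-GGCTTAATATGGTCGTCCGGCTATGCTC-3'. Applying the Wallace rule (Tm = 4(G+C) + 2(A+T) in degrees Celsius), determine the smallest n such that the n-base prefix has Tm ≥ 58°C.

First 18 bases: GGCTTAATATGGTCGTCC → Tm = 54°C (< 58°C)
First 19 bases: GGCTTAATATGGTCGTCCG → Tm = 58°C (≥ 58°C)
Each additional base adds 2°C (A/T) or 4°C (G/C), so Tm is non-decreasing in n; n = 19 is the first length to reach 58°C.

n = 19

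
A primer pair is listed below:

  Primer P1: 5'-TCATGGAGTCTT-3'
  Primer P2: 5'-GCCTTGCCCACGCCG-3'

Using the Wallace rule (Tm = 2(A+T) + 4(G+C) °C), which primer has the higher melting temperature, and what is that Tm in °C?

Primer P1: A+T=7, G+C=5 → Tm = 2(7)+4(5) = 34°C
Primer P2: A+T=3, G+C=12 → Tm = 2(3)+4(12) = 54°C
34°C vs 54°C → primer P2 is higher.

Primer P2, 54°C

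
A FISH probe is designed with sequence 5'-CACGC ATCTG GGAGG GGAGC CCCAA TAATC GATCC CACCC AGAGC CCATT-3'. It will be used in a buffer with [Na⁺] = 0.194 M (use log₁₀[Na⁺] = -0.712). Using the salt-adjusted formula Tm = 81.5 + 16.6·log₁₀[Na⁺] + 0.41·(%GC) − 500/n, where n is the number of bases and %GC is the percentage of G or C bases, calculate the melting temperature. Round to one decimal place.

84.3°C

Length n = 50. Base counts: G=12, A=13, C=18, T=7
G+C = 30, so %GC = 30/50 × 100 = 60%
Salt term: 16.6 × (-0.712) = -11.819
GC term: 0.41 × 60 = 24.6; length term: −500/50 = −10
Tm = 81.5 + (-11.819) + 24.6 − 10 = 84.281 → 84.3°C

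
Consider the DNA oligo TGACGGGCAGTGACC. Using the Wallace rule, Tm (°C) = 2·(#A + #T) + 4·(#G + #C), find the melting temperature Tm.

50°C

Scanning the sequence gives C=4, G=6, T=2, A=3.
A+T = 5, G+C = 10
Tm = 2(5) + 4(10) = 10 + 40 = 50°C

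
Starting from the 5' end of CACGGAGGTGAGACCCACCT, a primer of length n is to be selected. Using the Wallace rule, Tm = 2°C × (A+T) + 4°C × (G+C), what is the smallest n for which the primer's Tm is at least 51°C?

n = 16

First 15 bases: CACGGAGGTGAGACC → Tm = 50°C (< 51°C)
First 16 bases: CACGGAGGTGAGACCC → Tm = 54°C (≥ 51°C)
Each additional base adds 2°C (A/T) or 4°C (G/C), so Tm is non-decreasing in n; n = 16 is the first length to reach 51°C.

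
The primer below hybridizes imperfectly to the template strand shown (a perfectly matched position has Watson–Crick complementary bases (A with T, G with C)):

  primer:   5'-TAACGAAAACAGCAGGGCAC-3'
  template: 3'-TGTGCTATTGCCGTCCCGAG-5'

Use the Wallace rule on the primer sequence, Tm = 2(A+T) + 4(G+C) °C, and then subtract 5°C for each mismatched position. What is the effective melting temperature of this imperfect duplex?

Primer base counts: A=9, T=1, G=5, C=5 → A+T=10, G+C=10
Perfect-match Tm = 2(10) + 4(10) = 20 + 40 = 60°C
Mismatches (positions where the bases are not complementary): 5 (at positions 1, 2, 7, 11, 19)
Effective Tm = 60 − 5×5 = 60 − 25 = 35°C

35°C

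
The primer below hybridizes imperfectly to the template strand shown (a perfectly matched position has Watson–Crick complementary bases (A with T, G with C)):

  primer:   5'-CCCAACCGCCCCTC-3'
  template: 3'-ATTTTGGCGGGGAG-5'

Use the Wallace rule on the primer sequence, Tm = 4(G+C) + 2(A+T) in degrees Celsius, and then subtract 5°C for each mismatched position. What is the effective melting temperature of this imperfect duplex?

35°C

Primer base counts: A=2, T=1, G=1, C=10 → A+T=3, G+C=11
Perfect-match Tm = 2(3) + 4(11) = 6 + 44 = 50°C
Mismatches (positions where the bases are not complementary): 3 (at positions 1, 2, 3)
Effective Tm = 50 − 3×5 = 50 − 15 = 35°C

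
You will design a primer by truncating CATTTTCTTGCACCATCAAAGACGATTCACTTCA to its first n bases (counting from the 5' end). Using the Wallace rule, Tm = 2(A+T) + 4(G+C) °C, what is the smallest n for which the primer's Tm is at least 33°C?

First 12 bases: CATTTTCTTGCA → Tm = 32°C (< 33°C)
First 13 bases: CATTTTCTTGCAC → Tm = 36°C (≥ 33°C)
Each additional base adds 2°C (A/T) or 4°C (G/C), so Tm is non-decreasing in n; n = 13 is the first length to reach 33°C.

n = 13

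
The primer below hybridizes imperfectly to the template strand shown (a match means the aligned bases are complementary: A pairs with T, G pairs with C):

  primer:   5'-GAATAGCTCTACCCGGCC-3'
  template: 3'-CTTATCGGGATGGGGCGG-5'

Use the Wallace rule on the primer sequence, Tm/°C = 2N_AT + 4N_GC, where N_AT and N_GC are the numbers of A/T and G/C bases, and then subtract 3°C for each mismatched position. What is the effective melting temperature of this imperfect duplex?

52°C

Primer base counts: A=4, T=3, G=4, C=7 → A+T=7, G+C=11
Perfect-match Tm = 2(7) + 4(11) = 14 + 44 = 58°C
Mismatches (positions where the bases are not complementary): 2 (at positions 8, 15)
Effective Tm = 58 − 2×3 = 58 − 6 = 52°C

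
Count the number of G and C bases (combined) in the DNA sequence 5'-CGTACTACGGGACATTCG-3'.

10

Counting bases: T=4, A=4, G=5, C=5
Total G or C: 5 + 5 = 10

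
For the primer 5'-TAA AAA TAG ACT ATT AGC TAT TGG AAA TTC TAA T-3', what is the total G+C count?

Counting bases: G=4, A=15, C=3, T=12
G+C = 4 + 3 = 7

7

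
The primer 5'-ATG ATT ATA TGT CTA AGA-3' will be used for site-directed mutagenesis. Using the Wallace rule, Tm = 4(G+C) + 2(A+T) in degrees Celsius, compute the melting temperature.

T=7, A=7, G=3, C=1
So N_AT = 14 and N_GC = 4.
Tm = 2×14 + 4×4 = 44°C

44°C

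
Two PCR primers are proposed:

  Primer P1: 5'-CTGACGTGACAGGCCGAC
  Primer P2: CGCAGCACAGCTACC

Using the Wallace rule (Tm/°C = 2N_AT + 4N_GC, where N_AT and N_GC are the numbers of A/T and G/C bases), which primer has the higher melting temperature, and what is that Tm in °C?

Primer P1, 60°C

Primer P1: A+T=6, G+C=12 → Tm = 2(6)+4(12) = 60°C
Primer P2: A+T=5, G+C=10 → Tm = 2(5)+4(10) = 50°C
60°C vs 50°C → primer P1 is higher.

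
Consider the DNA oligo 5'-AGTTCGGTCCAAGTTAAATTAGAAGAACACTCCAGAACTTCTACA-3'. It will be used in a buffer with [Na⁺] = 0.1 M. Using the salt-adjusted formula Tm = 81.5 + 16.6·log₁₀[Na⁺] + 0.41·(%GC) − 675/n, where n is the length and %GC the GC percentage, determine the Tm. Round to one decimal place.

65.4°C

Length n = 45. Base counts: C=10, A=17, G=7, T=11
G+C = 17, so %GC = 17/45 × 100 = 37.778%
Salt term: 16.6 × (-1) = -16.6
GC term: 0.41 × 37.778 = 15.489; length term: −675/45 = −15
Tm = 81.5 + (-16.6) + 15.489 − 15 = 65.389 → 65.4°C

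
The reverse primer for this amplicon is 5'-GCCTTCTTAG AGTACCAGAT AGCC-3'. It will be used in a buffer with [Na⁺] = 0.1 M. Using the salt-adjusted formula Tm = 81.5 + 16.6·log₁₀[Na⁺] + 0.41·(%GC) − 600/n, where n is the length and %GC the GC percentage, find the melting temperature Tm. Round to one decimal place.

Length n = 24. Base counts: T=6, G=5, A=6, C=7
G+C = 12, so %GC = 12/24 × 100 = 50%
Salt term: 16.6 × (-1) = -16.6
GC term: 0.41 × 50 = 20.5; length term: −600/24 = −25
Tm = 81.5 + (-16.6) + 20.5 − 25 = 60.4 → 60.4°C

60.4°C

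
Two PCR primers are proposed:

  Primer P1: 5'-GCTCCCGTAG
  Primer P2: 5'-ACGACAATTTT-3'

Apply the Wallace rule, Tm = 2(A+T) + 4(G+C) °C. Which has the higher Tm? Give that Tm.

Primer P1, 34°C

Primer P1: A+T=3, G+C=7 → Tm = 2(3)+4(7) = 34°C
Primer P2: A+T=8, G+C=3 → Tm = 2(8)+4(3) = 28°C
34°C vs 28°C → primer P1 is higher.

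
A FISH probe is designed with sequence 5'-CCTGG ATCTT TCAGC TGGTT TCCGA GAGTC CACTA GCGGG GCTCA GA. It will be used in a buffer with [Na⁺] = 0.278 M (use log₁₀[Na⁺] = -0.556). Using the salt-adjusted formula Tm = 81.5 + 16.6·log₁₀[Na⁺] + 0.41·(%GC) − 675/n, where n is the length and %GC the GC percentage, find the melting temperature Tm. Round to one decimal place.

Length n = 47. Counting bases: G=14, C=13, A=8, T=12
G+C = 27, so %GC = 27/47 × 100 = 57.447%
Salt term: 16.6 × (-0.556) = -9.23
GC term: 0.41 × 57.447 = 23.553; length term: −675/47 = −14.362
Tm = 81.5 + (-9.23) + 23.553 − 14.362 = 81.461 → 81.5°C

81.5°C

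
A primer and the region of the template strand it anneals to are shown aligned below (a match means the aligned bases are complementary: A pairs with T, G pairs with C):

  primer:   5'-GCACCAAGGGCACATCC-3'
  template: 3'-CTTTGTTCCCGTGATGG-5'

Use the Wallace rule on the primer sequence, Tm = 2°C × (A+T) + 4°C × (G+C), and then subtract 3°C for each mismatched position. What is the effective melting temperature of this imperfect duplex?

44°C

Primer base counts: A=5, T=1, G=4, C=7 → A+T=6, G+C=11
Perfect-match Tm = 2(6) + 4(11) = 12 + 44 = 56°C
Mismatches (positions where the bases are not complementary): 4 (at positions 2, 4, 14, 15)
Effective Tm = 56 − 4×3 = 56 − 12 = 44°C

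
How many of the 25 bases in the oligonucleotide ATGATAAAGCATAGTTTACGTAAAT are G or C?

6

Counting bases: G=4, A=11, T=8, C=2
Total G or C: 4 + 2 = 6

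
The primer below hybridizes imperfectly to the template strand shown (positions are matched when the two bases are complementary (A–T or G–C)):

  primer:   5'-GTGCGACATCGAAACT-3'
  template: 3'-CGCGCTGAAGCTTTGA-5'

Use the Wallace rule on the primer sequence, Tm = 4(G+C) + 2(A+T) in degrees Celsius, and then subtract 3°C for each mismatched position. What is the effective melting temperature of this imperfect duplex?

Primer base counts: A=5, T=3, G=4, C=4 → A+T=8, G+C=8
Perfect-match Tm = 2(8) + 4(8) = 16 + 32 = 48°C
Mismatches (positions where the bases are not complementary): 2 (at positions 2, 8)
Effective Tm = 48 − 2×3 = 48 − 6 = 42°C

42°C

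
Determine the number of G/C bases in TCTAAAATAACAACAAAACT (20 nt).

Counting bases: G=0, T=4, C=4, A=12
G+C = 0 + 4 = 4

4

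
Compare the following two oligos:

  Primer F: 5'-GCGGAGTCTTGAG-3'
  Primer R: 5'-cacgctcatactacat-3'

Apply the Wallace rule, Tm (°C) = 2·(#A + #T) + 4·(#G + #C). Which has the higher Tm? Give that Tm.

Primer F: A+T=5, G+C=8 → Tm = 2(5)+4(8) = 42°C
Primer R: A+T=9, G+C=7 → Tm = 2(9)+4(7) = 46°C
42°C vs 46°C → primer R is higher.

Primer R, 46°C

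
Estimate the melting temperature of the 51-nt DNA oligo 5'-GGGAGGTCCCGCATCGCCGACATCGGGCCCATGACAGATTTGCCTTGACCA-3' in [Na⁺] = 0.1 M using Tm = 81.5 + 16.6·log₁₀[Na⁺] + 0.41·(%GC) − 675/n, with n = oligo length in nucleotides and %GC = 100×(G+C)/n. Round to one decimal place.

Length n = 51. Counting bases: C=17, T=9, G=15, A=10
G+C = 32, so %GC = 32/51 × 100 = 62.745%
Salt term: 16.6 × (-1) = -16.6
GC term: 0.41 × 62.745 = 25.725; length term: −675/51 = −13.235
Tm = 81.5 + (-16.6) + 25.725 − 13.235 = 77.39 → 77.4°C

77.4°C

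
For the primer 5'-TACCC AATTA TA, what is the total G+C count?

Base counts: T=4, C=3, G=0, A=5
Total G or C: 0 + 3 = 3

3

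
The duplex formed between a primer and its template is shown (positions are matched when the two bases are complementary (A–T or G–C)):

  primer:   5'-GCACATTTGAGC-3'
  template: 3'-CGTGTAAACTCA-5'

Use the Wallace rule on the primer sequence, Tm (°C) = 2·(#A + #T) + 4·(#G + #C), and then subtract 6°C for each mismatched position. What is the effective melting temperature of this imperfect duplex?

30°C

Primer base counts: A=3, T=3, G=3, C=3 → A+T=6, G+C=6
Perfect-match Tm = 2(6) + 4(6) = 12 + 24 = 36°C
Mismatches (positions where the bases are not complementary): 1 (at position 12)
Effective Tm = 36 − 1×6 = 36 − 6 = 30°C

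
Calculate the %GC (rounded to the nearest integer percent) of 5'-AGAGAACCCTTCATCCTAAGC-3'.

48%

G=3, C=7, T=4, A=7
G+C = 3 + 7 = 10 out of 21 bases
%GC = 10/21 × 100 = 47.62% ≈ 48%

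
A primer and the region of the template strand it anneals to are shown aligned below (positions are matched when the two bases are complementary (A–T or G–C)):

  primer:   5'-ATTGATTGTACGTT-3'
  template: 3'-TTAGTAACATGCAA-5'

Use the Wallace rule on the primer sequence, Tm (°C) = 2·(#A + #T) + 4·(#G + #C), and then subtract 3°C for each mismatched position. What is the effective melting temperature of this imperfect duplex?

30°C

Primer base counts: A=3, T=7, G=3, C=1 → A+T=10, G+C=4
Perfect-match Tm = 2(10) + 4(4) = 20 + 16 = 36°C
Mismatches (positions where the bases are not complementary): 2 (at positions 2, 4)
Effective Tm = 36 − 2×3 = 36 − 6 = 30°C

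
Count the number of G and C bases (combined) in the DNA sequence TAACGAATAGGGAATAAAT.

A=10, G=4, T=4, C=1
Total G or C: 4 + 1 = 5

5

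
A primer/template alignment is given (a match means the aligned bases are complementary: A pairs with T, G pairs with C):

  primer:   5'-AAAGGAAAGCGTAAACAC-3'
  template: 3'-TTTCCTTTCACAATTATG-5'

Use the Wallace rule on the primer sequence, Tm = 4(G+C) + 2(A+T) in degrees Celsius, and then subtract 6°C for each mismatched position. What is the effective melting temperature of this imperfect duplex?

Primer base counts: A=10, T=1, G=4, C=3 → A+T=11, G+C=7
Perfect-match Tm = 2(11) + 4(7) = 22 + 28 = 50°C
Mismatches (positions where the bases are not complementary): 3 (at positions 10, 13, 16)
Effective Tm = 50 − 3×6 = 50 − 18 = 32°C

32°C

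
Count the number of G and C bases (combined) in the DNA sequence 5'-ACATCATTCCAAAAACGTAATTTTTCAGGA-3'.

9

Scanning the sequence gives T=9, C=6, A=12, G=3.
Total G or C: 3 + 6 = 9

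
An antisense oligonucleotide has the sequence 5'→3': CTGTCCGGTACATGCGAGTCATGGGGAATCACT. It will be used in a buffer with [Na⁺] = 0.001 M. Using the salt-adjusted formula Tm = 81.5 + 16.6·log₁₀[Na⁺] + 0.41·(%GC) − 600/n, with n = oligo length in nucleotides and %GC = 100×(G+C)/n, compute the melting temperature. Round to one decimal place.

35.9°C

Length n = 33. Base counts: C=8, G=10, A=7, T=8
G+C = 18, so %GC = 18/33 × 100 = 54.545%
Salt term: 16.6 × (-3) = -49.8
GC term: 0.41 × 54.545 = 22.363; length term: −600/33 = −18.182
Tm = 81.5 + (-49.8) + 22.363 − 18.182 = 35.881 → 35.9°C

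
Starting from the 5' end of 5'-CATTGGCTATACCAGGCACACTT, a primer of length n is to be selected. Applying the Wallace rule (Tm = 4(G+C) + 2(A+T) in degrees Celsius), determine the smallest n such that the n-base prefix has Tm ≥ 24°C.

First 7 bases: CATTGGC → Tm = 22°C (< 24°C)
First 8 bases: CATTGGCT → Tm = 24°C (≥ 24°C)
Since every base adds ≥2°C, Tm only increases with n, so the threshold is first crossed at n = 8.

n = 8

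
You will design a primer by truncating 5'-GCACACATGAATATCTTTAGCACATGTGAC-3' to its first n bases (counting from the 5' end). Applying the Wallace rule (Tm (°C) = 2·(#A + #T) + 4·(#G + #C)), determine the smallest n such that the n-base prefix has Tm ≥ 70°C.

n = 26

First 25 bases: GCACACATGAATATCTTTAGCACAT → Tm = 68°C (< 70°C)
First 26 bases: GCACACATGAATATCTTTAGCACATG → Tm = 72°C (≥ 70°C)
Each additional base adds 2°C (A/T) or 4°C (G/C), so Tm is non-decreasing in n; n = 26 is the first length to reach 70°C.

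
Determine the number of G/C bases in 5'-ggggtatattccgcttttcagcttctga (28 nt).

13

G=7, T=11, C=6, A=4
G+C = 7 + 6 = 13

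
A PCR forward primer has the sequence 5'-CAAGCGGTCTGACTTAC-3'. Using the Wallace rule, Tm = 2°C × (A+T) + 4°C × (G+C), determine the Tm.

Scanning the sequence gives C=5, G=4, T=4, A=4.
A+T = 8, G+C = 9
Tm = 2×8 + 4×9 = 52°C

52°C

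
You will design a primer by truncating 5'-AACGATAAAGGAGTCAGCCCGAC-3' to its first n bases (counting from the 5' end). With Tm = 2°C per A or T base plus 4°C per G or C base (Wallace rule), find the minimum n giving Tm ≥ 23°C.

First 9 bases: AACGATAAA → Tm = 22°C (< 23°C)
First 10 bases: AACGATAAAG → Tm = 26°C (≥ 23°C)
Since every base adds ≥2°C, Tm only increases with n, so the threshold is first crossed at n = 10.

n = 10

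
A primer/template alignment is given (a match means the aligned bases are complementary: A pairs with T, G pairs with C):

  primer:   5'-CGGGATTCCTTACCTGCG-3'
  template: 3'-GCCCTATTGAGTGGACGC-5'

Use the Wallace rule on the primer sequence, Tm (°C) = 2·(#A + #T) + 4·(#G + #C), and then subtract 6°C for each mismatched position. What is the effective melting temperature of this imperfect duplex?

Primer base counts: A=2, T=5, G=5, C=6 → A+T=7, G+C=11
Perfect-match Tm = 2(7) + 4(11) = 14 + 44 = 58°C
Mismatches (positions where the bases are not complementary): 3 (at positions 7, 8, 11)
Effective Tm = 58 − 3×6 = 58 − 18 = 40°C

40°C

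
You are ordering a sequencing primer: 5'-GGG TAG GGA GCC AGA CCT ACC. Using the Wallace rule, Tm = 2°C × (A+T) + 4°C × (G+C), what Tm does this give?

Counting bases: C=6, A=5, G=8, T=2
A+T = 7, G+C = 14
Tm = 2(7) + 4(14) = 14 + 56 = 70°C

70°C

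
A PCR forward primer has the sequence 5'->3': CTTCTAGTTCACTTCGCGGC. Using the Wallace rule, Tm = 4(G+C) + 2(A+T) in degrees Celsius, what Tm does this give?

62°C

G=4, C=7, A=2, T=7
AT pairs contribute 9, GC pairs contribute 11.
Tm = 2×9 + 4×11 = 62°C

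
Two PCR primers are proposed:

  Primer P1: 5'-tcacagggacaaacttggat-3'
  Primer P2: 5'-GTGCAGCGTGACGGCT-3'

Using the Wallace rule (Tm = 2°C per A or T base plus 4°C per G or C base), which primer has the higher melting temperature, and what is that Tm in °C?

Primer P1, 58°C

Primer P1: A+T=11, G+C=9 → Tm = 2(11)+4(9) = 58°C
Primer P2: A+T=5, G+C=11 → Tm = 2(5)+4(11) = 54°C
58°C vs 54°C → primer P1 is higher.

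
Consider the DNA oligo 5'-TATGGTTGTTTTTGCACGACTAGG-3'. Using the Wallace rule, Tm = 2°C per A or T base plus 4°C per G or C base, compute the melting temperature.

68°C

Base counts: C=3, T=10, G=7, A=4
A+T = 14, G+C = 10
Tm = 2(14) + 4(10) = 28 + 40 = 68°C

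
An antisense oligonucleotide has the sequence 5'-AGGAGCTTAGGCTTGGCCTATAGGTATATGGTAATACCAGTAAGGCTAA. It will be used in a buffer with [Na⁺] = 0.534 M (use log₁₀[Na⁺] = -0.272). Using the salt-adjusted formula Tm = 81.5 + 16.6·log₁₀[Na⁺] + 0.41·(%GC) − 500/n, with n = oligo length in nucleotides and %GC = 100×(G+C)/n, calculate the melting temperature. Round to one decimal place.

84.4°C

Length n = 49. Scanning the sequence gives T=13, A=15, C=7, G=14.
G+C = 21, so %GC = 21/49 × 100 = 42.857%
Salt term: 16.6 × (-0.272) = -4.515
GC term: 0.41 × 42.857 = 17.571; length term: −500/49 = −10.204
Tm = 81.5 + (-4.515) + 17.571 − 10.204 = 84.352 → 84.4°C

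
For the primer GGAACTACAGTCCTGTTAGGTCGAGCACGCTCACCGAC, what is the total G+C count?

22

G=10, T=7, A=9, C=12
Total G or C: 10 + 12 = 22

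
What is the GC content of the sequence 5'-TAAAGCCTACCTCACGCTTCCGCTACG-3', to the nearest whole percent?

56%

Counting bases: A=6, G=4, T=6, C=11
G+C = 4 + 11 = 15 out of 27 bases
%GC = 15/27 × 100 = 55.56% ≈ 56%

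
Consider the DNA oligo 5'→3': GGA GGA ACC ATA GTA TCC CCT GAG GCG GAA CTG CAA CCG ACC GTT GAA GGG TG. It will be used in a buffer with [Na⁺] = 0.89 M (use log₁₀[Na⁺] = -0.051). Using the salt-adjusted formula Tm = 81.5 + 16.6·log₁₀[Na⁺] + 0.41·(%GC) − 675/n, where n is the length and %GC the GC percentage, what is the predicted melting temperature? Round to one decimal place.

91.9°C

Length n = 53. Counting bases: A=14, G=18, C=13, T=8
G+C = 31, so %GC = 31/53 × 100 = 58.491%
Salt term: 16.6 × (-0.051) = -0.847
GC term: 0.41 × 58.491 = 23.981; length term: −675/53 = −12.736
Tm = 81.5 + (-0.847) + 23.981 − 12.736 = 91.898 → 91.9°C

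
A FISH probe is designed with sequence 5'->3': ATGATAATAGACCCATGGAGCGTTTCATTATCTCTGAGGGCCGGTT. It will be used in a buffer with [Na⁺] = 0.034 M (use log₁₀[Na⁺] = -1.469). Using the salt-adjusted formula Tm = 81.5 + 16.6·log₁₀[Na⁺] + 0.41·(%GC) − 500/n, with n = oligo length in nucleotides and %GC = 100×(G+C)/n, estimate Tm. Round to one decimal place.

65.0°C

Length n = 46. C=9, G=12, T=14, A=11
G+C = 21, so %GC = 21/46 × 100 = 45.652%
Salt term: 16.6 × (-1.469) = -24.385
GC term: 0.41 × 45.652 = 18.717; length term: −500/46 = −10.87
Tm = 81.5 + (-24.385) + 18.717 − 10.87 = 64.962 → 65.0°C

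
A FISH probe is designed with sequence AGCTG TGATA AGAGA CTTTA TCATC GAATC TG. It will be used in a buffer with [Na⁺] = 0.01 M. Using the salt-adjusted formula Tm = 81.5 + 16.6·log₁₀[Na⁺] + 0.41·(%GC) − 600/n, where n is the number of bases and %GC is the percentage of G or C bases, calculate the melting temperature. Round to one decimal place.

44.9°C

Length n = 32. Scanning the sequence gives T=10, G=7, C=5, A=10.
G+C = 12, so %GC = 12/32 × 100 = 37.5%
Salt term: 16.6 × (-2) = -33.2
GC term: 0.41 × 37.5 = 15.375; length term: −600/32 = −18.75
Tm = 81.5 + (-33.2) + 15.375 − 18.75 = 44.925 → 44.9°C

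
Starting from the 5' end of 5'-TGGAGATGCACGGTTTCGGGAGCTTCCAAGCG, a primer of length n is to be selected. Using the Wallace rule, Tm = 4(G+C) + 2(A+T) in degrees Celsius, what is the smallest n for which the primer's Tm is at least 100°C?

First 31 bases: TGGAGATGCACGGTTTCGGGAGCTTCCAAGC → Tm = 98°C (< 100°C)
First 32 bases: TGGAGATGCACGGTTTCGGGAGCTTCCAAGCG → Tm = 102°C (≥ 100°C)
Each additional base adds 2°C (A/T) or 4°C (G/C), so Tm is non-decreasing in n; n = 32 is the first length to reach 100°C.

n = 32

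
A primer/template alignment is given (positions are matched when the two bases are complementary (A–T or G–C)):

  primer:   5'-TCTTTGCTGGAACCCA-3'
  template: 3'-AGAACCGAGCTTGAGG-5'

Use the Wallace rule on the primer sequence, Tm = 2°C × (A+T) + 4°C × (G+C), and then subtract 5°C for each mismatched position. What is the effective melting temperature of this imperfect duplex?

28°C

Primer base counts: A=3, T=5, G=3, C=5 → A+T=8, G+C=8
Perfect-match Tm = 2(8) + 4(8) = 16 + 32 = 48°C
Mismatches (positions where the bases are not complementary): 4 (at positions 5, 9, 14, 16)
Effective Tm = 48 − 4×5 = 48 − 20 = 28°C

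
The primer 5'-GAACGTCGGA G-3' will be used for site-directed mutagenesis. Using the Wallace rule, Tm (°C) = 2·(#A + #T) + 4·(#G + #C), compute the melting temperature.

Counting bases: A=3, C=2, T=1, G=5
So N_AT = 4 and N_GC = 7.
Tm = 4·7 + 2·4 = 28 + 8 = 36°C

36°C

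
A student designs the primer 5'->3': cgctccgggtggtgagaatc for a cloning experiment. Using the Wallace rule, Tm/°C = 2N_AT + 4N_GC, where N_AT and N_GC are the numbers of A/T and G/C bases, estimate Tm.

66°C

A=3, T=4, G=8, C=5
A+T = 7, G+C = 13
Tm = 2×7 + 4×13 = 66°C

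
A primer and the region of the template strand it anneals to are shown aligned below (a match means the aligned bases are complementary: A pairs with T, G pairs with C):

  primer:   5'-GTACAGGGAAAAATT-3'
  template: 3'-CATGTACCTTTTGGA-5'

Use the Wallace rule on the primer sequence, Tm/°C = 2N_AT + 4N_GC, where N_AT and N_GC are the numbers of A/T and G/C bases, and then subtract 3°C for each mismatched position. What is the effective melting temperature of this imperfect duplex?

31°C

Primer base counts: A=7, T=3, G=4, C=1 → A+T=10, G+C=5
Perfect-match Tm = 2(10) + 4(5) = 20 + 20 = 40°C
Mismatches (positions where the bases are not complementary): 3 (at positions 6, 13, 14)
Effective Tm = 40 − 3×3 = 40 − 9 = 31°C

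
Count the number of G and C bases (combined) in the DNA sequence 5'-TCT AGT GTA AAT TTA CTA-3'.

4

Counting bases: G=2, A=6, T=8, C=2
Total G or C: 2 + 2 = 4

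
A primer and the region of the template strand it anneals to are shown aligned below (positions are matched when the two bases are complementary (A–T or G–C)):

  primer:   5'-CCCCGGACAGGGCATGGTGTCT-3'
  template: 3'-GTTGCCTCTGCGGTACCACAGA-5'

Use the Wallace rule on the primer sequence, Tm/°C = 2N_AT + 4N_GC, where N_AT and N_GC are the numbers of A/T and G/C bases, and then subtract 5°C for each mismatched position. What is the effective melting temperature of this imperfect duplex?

Primer base counts: A=3, T=4, G=8, C=7 → A+T=7, G+C=15
Perfect-match Tm = 2(7) + 4(15) = 14 + 60 = 74°C
Mismatches (positions where the bases are not complementary): 5 (at positions 2, 3, 8, 10, 12)
Effective Tm = 74 − 5×5 = 74 − 25 = 49°C

49°C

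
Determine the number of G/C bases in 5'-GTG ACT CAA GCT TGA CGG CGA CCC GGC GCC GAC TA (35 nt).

23

Scanning the sequence gives A=7, C=12, G=11, T=5.
Total G or C: 11 + 12 = 23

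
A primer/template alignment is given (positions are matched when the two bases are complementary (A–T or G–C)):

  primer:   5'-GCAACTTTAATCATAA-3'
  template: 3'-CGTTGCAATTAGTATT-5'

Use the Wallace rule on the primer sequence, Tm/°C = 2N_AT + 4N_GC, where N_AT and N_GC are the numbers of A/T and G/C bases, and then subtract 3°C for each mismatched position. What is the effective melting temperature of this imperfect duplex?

Primer base counts: A=7, T=5, G=1, C=3 → A+T=12, G+C=4
Perfect-match Tm = 2(12) + 4(4) = 24 + 16 = 40°C
Mismatches (positions where the bases are not complementary): 1 (at position 6)
Effective Tm = 40 − 1×3 = 40 − 3 = 37°C

37°C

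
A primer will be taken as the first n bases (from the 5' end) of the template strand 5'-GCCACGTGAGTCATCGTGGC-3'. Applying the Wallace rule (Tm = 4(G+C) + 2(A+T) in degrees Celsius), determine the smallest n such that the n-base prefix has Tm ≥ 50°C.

First 15 bases: GCCACGTGAGTCATC → Tm = 48°C (< 50°C)
First 16 bases: GCCACGTGAGTCATCG → Tm = 52°C (≥ 50°C)
Each additional base adds 2°C (A/T) or 4°C (G/C), so Tm is non-decreasing in n; n = 16 is the first length to reach 50°C.

n = 16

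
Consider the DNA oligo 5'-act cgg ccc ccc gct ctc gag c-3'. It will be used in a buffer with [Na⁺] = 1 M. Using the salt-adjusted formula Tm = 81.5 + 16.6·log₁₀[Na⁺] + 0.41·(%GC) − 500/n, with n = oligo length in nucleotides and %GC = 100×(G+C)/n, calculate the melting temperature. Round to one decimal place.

90.5°C

Length n = 22. Scanning the sequence gives T=3, G=5, C=12, A=2.
G+C = 17, so %GC = 17/22 × 100 = 77.273%
Salt term: 16.6 × (0) = 0
GC term: 0.41 × 77.273 = 31.682; length term: −500/22 = −22.727
Tm = 81.5 + (0) + 31.682 − 22.727 = 90.455 → 90.5°C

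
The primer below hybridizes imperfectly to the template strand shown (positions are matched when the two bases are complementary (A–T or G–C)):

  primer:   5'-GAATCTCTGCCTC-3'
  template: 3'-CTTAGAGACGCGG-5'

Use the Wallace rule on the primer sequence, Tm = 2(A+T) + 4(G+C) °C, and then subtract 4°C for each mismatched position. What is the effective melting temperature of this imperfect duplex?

Primer base counts: A=2, T=4, G=2, C=5 → A+T=6, G+C=7
Perfect-match Tm = 2(6) + 4(7) = 12 + 28 = 40°C
Mismatches (positions where the bases are not complementary): 2 (at positions 11, 12)
Effective Tm = 40 − 2×4 = 40 − 8 = 32°C

32°C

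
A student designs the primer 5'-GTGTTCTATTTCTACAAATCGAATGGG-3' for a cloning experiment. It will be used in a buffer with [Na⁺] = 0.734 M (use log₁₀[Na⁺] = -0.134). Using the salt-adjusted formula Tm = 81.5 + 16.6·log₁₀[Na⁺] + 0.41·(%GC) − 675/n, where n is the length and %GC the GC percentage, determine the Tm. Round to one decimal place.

69.5°C

Length n = 27. Scanning the sequence gives G=6, A=7, T=10, C=4.
G+C = 10, so %GC = 10/27 × 100 = 37.037%
Salt term: 16.6 × (-0.134) = -2.224
GC term: 0.41 × 37.037 = 15.185; length term: −675/27 = −25
Tm = 81.5 + (-2.224) + 15.185 − 25 = 69.461 → 69.5°C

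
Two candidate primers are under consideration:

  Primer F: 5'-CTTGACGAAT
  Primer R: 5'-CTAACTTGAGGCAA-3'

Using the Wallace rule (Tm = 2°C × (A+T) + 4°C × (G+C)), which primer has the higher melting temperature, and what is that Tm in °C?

Primer R, 40°C

Primer F: A+T=6, G+C=4 → Tm = 2(6)+4(4) = 28°C
Primer R: A+T=8, G+C=6 → Tm = 2(8)+4(6) = 40°C
28°C vs 40°C → primer R is higher.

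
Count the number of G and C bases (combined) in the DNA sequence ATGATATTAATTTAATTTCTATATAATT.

2

Base counts: C=1, G=1, T=15, A=11
G+C = 1 + 1 = 2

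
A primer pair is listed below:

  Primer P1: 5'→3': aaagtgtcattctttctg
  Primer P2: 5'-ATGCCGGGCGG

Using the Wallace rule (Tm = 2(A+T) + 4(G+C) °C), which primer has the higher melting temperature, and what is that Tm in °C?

Primer P1: A+T=12, G+C=6 → Tm = 2(12)+4(6) = 48°C
Primer P2: A+T=2, G+C=9 → Tm = 2(2)+4(9) = 40°C
48°C vs 40°C → primer P1 is higher.

Primer P1, 48°C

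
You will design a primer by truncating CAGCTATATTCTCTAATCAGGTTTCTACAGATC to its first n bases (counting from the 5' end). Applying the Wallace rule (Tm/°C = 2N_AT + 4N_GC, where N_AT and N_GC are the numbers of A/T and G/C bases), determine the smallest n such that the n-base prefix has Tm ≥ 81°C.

First 29 bases: CAGCTATATTCTCTAATCAGGTTTCTACA → Tm = 78°C (< 81°C)
First 30 bases: CAGCTATATTCTCTAATCAGGTTTCTACAG → Tm = 82°C (≥ 81°C)
Since every base adds ≥2°C, Tm only increases with n, so the threshold is first crossed at n = 30.

n = 30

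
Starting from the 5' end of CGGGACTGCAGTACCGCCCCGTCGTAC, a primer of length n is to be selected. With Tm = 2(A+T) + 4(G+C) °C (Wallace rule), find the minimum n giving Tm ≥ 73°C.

First 20 bases: CGGGACTGCAGTACCGCCCC → Tm = 70°C (< 73°C)
First 21 bases: CGGGACTGCAGTACCGCCCCG → Tm = 74°C (≥ 73°C)
Since every base adds ≥2°C, Tm only increases with n, so the threshold is first crossed at n = 21.

n = 21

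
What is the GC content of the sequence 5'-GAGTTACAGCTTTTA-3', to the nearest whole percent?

33%

Scanning the sequence gives A=4, G=3, C=2, T=6.
G+C = 3 + 2 = 5 out of 15 bases
%GC = 5/15 × 100 = 33.33% ≈ 33%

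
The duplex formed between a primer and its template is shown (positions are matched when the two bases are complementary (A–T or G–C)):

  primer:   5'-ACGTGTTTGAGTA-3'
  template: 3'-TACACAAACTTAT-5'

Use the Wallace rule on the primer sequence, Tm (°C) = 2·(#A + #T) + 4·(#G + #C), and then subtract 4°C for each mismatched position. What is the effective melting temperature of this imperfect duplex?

28°C

Primer base counts: A=3, T=5, G=4, C=1 → A+T=8, G+C=5
Perfect-match Tm = 2(8) + 4(5) = 16 + 20 = 36°C
Mismatches (positions where the bases are not complementary): 2 (at positions 2, 11)
Effective Tm = 36 − 2×4 = 36 − 8 = 28°C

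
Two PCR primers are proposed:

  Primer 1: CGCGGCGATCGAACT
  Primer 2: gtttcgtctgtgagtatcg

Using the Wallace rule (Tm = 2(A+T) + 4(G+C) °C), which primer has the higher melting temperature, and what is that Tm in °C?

Primer 1: A+T=5, G+C=10 → Tm = 2(5)+4(10) = 50°C
Primer 2: A+T=10, G+C=9 → Tm = 2(10)+4(9) = 56°C
50°C vs 56°C → primer 2 is higher.

Primer 2, 56°C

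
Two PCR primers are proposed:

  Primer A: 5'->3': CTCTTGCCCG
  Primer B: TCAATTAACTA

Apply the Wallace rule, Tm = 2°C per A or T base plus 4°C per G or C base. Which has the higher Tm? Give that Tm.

Primer A, 34°C

Primer A: A+T=3, G+C=7 → Tm = 2(3)+4(7) = 34°C
Primer B: A+T=9, G+C=2 → Tm = 2(9)+4(2) = 26°C
34°C vs 26°C → primer A is higher.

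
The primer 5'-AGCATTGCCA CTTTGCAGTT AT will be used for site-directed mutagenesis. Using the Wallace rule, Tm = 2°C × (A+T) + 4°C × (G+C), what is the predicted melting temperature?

62°C

Counting bases: T=8, G=4, C=5, A=5
So N_AT = 13 and N_GC = 9.
Tm = 2×13 + 4×9 = 62°C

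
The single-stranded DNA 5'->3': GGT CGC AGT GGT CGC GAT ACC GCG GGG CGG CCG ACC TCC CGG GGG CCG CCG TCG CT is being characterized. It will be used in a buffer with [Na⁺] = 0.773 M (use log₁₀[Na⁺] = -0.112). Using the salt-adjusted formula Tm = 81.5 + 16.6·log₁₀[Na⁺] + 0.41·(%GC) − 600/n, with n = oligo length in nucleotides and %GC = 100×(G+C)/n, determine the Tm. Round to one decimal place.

Length n = 56. T=7, A=4, C=21, G=24
G+C = 45, so %GC = 45/56 × 100 = 80.357%
Salt term: 16.6 × (-0.112) = -1.859
GC term: 0.41 × 80.357 = 32.946; length term: −600/56 = −10.714
Tm = 81.5 + (-1.859) + 32.946 − 10.714 = 101.873 → 101.9°C

101.9°C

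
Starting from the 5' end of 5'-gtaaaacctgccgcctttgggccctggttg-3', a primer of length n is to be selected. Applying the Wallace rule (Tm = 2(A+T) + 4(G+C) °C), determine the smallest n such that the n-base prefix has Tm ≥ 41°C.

n = 14

First 13 bases: GTAAAACCTGCCG → Tm = 40°C (< 41°C)
First 14 bases: GTAAAACCTGCCGC → Tm = 44°C (≥ 41°C)
Each additional base adds 2°C (A/T) or 4°C (G/C), so Tm is non-decreasing in n; n = 14 is the first length to reach 41°C.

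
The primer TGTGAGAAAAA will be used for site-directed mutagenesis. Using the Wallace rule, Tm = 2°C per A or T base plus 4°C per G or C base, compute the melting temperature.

28°C

T=2, G=3, A=6, C=0
A+T = 8, G+C = 3
Tm = 2(8) + 4(3) = 16 + 12 = 28°C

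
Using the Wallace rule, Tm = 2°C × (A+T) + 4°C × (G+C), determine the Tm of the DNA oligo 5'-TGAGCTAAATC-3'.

30°C

T=3, G=2, A=4, C=2
AT pairs contribute 7, GC pairs contribute 4.
Tm = 2(7) + 4(4) = 14 + 16 = 30°C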